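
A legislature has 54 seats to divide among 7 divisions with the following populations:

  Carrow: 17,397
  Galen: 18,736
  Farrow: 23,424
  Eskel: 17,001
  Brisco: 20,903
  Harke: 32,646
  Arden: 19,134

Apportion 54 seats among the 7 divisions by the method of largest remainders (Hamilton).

Carrow=6; Galen=7; Farrow=8; Eskel=6; Brisco=8; Harke=12; Arden=7

Total 149241; standard divisor 149241/54 ≈ 2763.722.
Standard quotas: Carrow 6.2948, Galen 6.7793, Farrow 8.4755, Eskel 6.1515, Brisco 7.5634, Harke 11.8123, Arden 6.9233.
Lower quotas: Carrow 6, Galen 6, Farrow 8, Eskel 6, Brisco 7, Harke 11, Arden 6 (sum 50, leaving 4 seats).
Remainders in descending order: Arden 0.9233, Harke 0.8123, Galen 0.7793, Brisco 0.5634, Farrow 0.4755, Carrow 0.2948, Eskel 0.1515.
Largest remainders: Arden, Harke, Galen, Brisco receive the extra seats.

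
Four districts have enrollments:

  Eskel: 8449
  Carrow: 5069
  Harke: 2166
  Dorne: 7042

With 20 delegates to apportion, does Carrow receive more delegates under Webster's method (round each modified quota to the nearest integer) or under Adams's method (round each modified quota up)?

Adams

Webster: Eskel 8, Carrow 4, Harke 2, Dorne 6.
Adams: Eskel 7, Carrow 5, Harke 2, Dorne 6.
Carrow gets 4 under Webster and 5 under Adams.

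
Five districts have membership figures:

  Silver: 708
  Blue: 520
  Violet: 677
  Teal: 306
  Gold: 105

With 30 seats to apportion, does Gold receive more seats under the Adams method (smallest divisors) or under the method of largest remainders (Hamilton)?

Adams

Adams: Silver 9, Blue 7, Violet 8, Teal 4, Gold 2.
Hamilton: Silver 9, Blue 7, Violet 9, Teal 4, Gold 1.
Gold gets 2 under Adams and 1 under Hamilton.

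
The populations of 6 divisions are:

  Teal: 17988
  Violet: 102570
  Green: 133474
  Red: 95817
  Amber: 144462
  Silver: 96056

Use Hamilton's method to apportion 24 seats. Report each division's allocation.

Teal 1, Violet 4, Green 5, Red 4, Amber 6, Silver 4

The standard divisor is 590367/24 ≈ 24598.625.
Standard quotas: Teal 0.7313, Violet 4.1697, Green 5.4261, Red 3.8952, Amber 5.8728, Silver 3.9049.
Lower quotas: Teal 0, Violet 4, Green 5, Red 3, Amber 5, Silver 3 (sum 20, leaving 4 seats).
Remainders in descending order: Silver 0.9049, Red 0.8952, Amber 0.8728, Teal 0.7313, Green 0.4261, Violet 0.1697.
The surplus seats go to Silver, Red, Amber, Teal.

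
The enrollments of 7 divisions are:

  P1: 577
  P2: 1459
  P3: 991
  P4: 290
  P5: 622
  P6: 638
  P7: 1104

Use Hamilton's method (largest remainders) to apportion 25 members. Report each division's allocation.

P1=3, P2=6, P3=4, P4=1, P5=3, P6=3, P7=5

Standard divisor: 5681 ÷ 25 ≈ 227.24.
Standard quotas: P1 2.539, P2 6.421, P3 4.361, P4 1.276, P5 2.737, P6 2.808, P7 4.858.
Lower quotas: P1 2, P2 6, P3 4, P4 1, P5 2, P6 2, P7 4 (sum 21, leaving 4 seats).
Remainders in descending order: P7 0.858, P6 0.808, P5 0.737, P1 0.539, P2 0.421, P3 0.361, P4 0.276.
Largest remainders: P7, P6, P5, P1 receive the extra seats.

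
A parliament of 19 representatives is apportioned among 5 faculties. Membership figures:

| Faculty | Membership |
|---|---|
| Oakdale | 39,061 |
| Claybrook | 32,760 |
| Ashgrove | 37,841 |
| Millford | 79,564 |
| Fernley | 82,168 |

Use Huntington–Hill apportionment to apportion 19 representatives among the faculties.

Oakdale: 3; Claybrook: 2; Ashgrove: 3; Millford: 5; Fernley: 6

With divisor 14764: modified quotas Oakdale 2.646, Claybrook 2.219, Ashgrove 2.563, Millford 5.389, Fernley 5.565.
Geometric-mean thresholds: Oakdale √(2·3)=2.449, Claybrook √(2·3)=2.449, Ashgrove √(2·3)=2.449, Millford √(5·6)=5.477, Fernley √(5·6)=5.477.
Each quota rounded against its threshold gives Oakdale 3, Claybrook 2, Ashgrove 3, Millford 5, Fernley 6 (total 19).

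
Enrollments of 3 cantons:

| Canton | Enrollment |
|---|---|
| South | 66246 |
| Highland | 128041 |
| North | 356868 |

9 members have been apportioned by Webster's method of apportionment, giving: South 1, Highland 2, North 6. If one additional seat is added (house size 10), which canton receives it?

North

Priority for the next seat is population ÷ (current seats + 0.5).
Priorities: South 44164.000, Highland 51216.400, North 54902.769.
Highest priority: North.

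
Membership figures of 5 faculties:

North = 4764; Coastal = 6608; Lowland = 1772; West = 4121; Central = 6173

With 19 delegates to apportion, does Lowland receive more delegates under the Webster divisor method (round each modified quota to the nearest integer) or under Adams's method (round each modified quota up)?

Webster: North 4, Coastal 6, Lowland 1, West 3, Central 5.
Adams: North 4, Coastal 5, Lowland 2, West 3, Central 5.
Lowland gets 1 under Webster and 2 under Adams.

Adams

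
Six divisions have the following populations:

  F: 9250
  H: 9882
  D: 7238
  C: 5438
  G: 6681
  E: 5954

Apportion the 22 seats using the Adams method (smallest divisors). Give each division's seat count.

Standard divisor 44443/22 ≈ 2020.136; standard quotas: F 4.579, H 4.892, D 3.583, C 2.692, G 3.307, E 2.947.
Rounding up gives 5, 5, 4, 3, 4, 3 = 24 seats, so the divisor must be adjusted.
With modified divisor 2360: modified quotas F 3.919, H 4.187, D 3.067, C 2.304, G 2.831, E 2.523.
Rounding up: F 4, H 5, D 4, C 3, G 3, E 3 (total 22).

F=4; H=5; D=4; C=3; G=3; E=3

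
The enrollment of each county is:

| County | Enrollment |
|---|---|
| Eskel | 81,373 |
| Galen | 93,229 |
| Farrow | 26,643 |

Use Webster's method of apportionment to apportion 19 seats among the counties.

Eskel: 8, Galen: 9, Farrow: 2

Standard divisor 201245/19 ≈ 10591.842; standard quotas: Eskel 7.683, Galen 8.802, Farrow 2.515.
Rounding to the nearest integer gives 8, 9, 3 = 20 seats, so the divisor must be adjusted.
With modified divisor 10800: modified quotas Eskel 7.535, Galen 8.632, Farrow 2.467.
Rounding to the nearest integer: Eskel 8, Galen 9, Farrow 2 (total 19).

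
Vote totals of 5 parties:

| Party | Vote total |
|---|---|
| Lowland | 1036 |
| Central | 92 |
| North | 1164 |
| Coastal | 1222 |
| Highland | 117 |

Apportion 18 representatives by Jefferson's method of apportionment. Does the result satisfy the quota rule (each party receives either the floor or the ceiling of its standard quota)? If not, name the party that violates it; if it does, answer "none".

Standard quotas: Lowland 5.136, Central 0.456, North 5.770, Coastal 6.058, Highland 0.580.
Jefferson allocation: Lowland 5, Central 0, North 6, Coastal 7, Highland 0.
Every allocation lies between the lower and upper quota.

none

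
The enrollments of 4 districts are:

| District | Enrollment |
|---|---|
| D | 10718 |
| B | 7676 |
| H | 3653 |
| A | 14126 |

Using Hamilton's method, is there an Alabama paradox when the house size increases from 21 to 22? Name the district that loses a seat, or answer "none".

none

At 21 seats: D 6, B 5, H 2, A 8.
At 22 seats: D 6, B 5, H 2, A 9.
No district's allocation decreased.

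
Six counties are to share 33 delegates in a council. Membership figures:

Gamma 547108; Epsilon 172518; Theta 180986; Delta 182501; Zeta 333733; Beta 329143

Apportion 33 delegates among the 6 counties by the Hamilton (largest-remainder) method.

Total 1745989; standard divisor 1745989/33 ≈ 52908.758.
Standard quotas: Gamma 10.3406, Epsilon 3.2607, Theta 3.4207, Delta 3.4494, Zeta 6.3077, Beta 6.2210.
Lower quotas: Gamma 10, Epsilon 3, Theta 3, Delta 3, Zeta 6, Beta 6 (sum 31, leaving 2 seats).
Remainders in descending order: Delta 0.4494, Theta 0.4207, Gamma 0.3406, Zeta 0.3077, Epsilon 0.2607, Beta 0.2210.
The surplus seats go to Delta, Theta.

Gamma=10; Epsilon=3; Theta=4; Delta=4; Zeta=6; Beta=6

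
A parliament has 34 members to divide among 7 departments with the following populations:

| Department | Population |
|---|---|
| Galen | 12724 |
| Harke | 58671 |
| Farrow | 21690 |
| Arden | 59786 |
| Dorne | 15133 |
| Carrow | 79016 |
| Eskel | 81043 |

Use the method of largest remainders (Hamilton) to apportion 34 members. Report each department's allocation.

Galen=1, Harke=6, Farrow=2, Arden=6, Dorne=2, Carrow=8, Eskel=9

Total 328063; standard divisor 328063/34 ≈ 9648.912.
Standard quotas: Galen 1.3187, Harke 6.0806, Farrow 2.2479, Arden 6.1961, Dorne 1.5684, Carrow 8.1891, Eskel 8.3992.
Lower quotas: Galen 1, Harke 6, Farrow 2, Arden 6, Dorne 1, Carrow 8, Eskel 8 (sum 32, leaving 2 seats).
Remainders in descending order: Dorne 0.5684, Eskel 0.3992, Galen 0.3187, Farrow 0.2479, Arden 0.1961, Carrow 0.1891, Harke 0.0806.
The surplus seats go to Dorne, Eskel.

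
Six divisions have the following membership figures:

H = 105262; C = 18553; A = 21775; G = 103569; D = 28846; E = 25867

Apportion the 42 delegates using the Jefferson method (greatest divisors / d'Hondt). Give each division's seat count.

H 15, C 2, A 3, G 15, D 4, E 3

Standard divisor 303872/42 ≈ 7235.048; standard quotas: H 14.549, C 2.564, A 3.010, G 14.315, D 3.987, E 3.575.
Rounding down gives 14, 2, 3, 14, 3, 3 = 39 seats, so the divisor must be adjusted.
With modified divisor 6700: modified quotas H 15.711, C 2.769, A 3.250, G 15.458, D 4.305, E 3.861.
Rounding down: H 15, C 2, A 3, G 15, D 4, E 3 (total 42).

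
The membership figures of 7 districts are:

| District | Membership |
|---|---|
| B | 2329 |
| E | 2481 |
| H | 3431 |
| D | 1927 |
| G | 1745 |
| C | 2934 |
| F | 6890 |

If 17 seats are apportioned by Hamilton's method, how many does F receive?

Total 21737; standard divisor 21737/17 ≈ 1278.647.
Standard quotas: B 1.8215, E 1.9403, H 2.6833, D 1.5071, G 1.3647, C 2.2946, F 5.3885.
Lower quotas: B 1, E 1, H 2, D 1, G 1, C 2, F 5 (sum 13, leaving 4 seats).
Remainders in descending order: E 0.9403, B 0.8215, H 0.6833, D 0.5071, F 0.3885, G 0.3647, C 0.2946.
The surplus seats go to E, B, H, D.
F receives 5.

5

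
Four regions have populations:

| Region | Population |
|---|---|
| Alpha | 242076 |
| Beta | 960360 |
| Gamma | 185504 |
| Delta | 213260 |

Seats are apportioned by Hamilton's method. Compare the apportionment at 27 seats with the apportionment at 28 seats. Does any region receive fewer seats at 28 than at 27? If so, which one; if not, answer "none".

At 27 seats: Alpha 4, Beta 16, Gamma 3, Delta 4.
At 28 seats: Alpha 4, Beta 17, Gamma 3, Delta 4.
No region's allocation decreased.

none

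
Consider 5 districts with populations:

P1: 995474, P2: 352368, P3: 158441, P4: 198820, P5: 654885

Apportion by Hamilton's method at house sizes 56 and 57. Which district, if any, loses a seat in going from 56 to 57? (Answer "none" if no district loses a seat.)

At 56 seats: P1 24, P2 8, P3 4, P4 5, P5 15.
At 57 seats: P1 24, P2 8, P3 4, P4 5, P5 16.
No district's allocation decreased.

none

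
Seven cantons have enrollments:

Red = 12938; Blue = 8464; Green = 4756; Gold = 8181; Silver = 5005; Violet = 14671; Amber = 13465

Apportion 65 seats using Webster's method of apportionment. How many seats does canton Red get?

Standard divisor 67480/65 ≈ 1038.154; standard quotas: Red 12.463, Blue 8.153, Green 4.581, Gold 7.880, Silver 4.821, Violet 14.132, Amber 12.970.
Rounding to the nearest integer gives Red 12, Blue 8, Green 5, Gold 8, Silver 5, Violet 14, Amber 13 — total 65, matching the house size, so no adjustment is needed.
Red receives 12.

12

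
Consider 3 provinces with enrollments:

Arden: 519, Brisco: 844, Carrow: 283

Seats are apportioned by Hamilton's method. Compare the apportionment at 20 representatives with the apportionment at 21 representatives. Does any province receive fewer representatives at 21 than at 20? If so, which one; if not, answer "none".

Carrow

At 20 seats: Arden 6, Brisco 10, Carrow 4.
At 21 seats: Arden 7, Brisco 11, Carrow 3.
Carrow drops from 4 to 3.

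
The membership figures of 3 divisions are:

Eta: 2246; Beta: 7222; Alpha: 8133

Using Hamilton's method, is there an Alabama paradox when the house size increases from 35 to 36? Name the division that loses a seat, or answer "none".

Eta

At 35 seats: Eta 5, Beta 14, Alpha 16.
At 36 seats: Eta 4, Beta 15, Alpha 17.
Eta drops from 5 to 4.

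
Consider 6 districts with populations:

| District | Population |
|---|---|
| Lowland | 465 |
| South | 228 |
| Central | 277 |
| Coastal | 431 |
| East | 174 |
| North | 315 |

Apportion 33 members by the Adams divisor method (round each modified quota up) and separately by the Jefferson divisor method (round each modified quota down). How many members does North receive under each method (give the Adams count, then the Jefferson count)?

Adams: Lowland 8, South 4, Central 5, Coastal 7, East 3, North 6.
Jefferson: Lowland 8, South 4, Central 5, Coastal 8, East 3, North 5.
North gets 6 under Adams and 5 under Jefferson.

6 and 5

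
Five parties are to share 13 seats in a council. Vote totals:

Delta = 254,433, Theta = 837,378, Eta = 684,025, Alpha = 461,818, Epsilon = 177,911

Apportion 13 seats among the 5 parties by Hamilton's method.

Total 2415565; standard divisor 2415565/13 ≈ 185812.692.
Standard quotas: Delta 1.3693, Theta 4.5066, Eta 3.6813, Alpha 2.4854, Epsilon 0.9575.
Lower quotas: Delta 1, Theta 4, Eta 3, Alpha 2, Epsilon 0 (sum 10, leaving 3 seats).
Remainders in descending order: Epsilon 0.9575, Eta 0.6813, Theta 0.5066, Alpha 0.4854, Delta 0.3693.
Largest remainders: Epsilon, Eta, Theta receive the extra seats.

Delta 1; Theta 5; Eta 4; Alpha 2; Epsilon 1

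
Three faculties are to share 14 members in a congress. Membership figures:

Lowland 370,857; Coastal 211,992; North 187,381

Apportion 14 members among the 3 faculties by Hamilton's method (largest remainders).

The standard divisor is 770230/14 ≈ 55016.429.
Standard quotas: Lowland 6.7408, Coastal 3.8532, North 3.4059.
Lower quotas: Lowland 6, Coastal 3, North 3 (sum 12, leaving 2 seats).
Remainders in descending order: Coastal 0.8532, Lowland 0.7408, North 0.4059.
The surplus seats go to Coastal, Lowland.

Lowland: 7, Coastal: 4, North: 3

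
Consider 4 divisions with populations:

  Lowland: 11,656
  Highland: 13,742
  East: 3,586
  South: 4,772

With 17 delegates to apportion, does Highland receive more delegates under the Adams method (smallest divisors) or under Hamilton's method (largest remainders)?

Hamilton

Adams: Lowland 6, Highland 6, East 2, South 3.
Hamilton: Lowland 6, Highland 7, East 2, South 2.
Highland gets 6 under Adams and 7 under Hamilton.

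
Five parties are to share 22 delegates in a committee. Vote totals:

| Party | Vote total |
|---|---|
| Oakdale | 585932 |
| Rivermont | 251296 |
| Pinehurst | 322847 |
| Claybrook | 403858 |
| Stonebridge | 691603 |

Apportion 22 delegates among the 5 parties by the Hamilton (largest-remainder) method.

Oakdale 6, Rivermont 2, Pinehurst 3, Claybrook 4, Stonebridge 7

Total 2255536; standard divisor 2255536/22 ≈ 102524.364.
Standard quotas: Oakdale 5.7151, Rivermont 2.4511, Pinehurst 3.1490, Claybrook 3.9391, Stonebridge 6.7457.
Lower quotas: Oakdale 5, Rivermont 2, Pinehurst 3, Claybrook 3, Stonebridge 6 (sum 19, leaving 3 seats).
Remainders in descending order: Claybrook 0.9391, Stonebridge 0.7457, Oakdale 0.7151, Rivermont 0.4511, Pinehurst 0.1490.
Largest remainders: Claybrook, Stonebridge, Oakdale receive the extra seats.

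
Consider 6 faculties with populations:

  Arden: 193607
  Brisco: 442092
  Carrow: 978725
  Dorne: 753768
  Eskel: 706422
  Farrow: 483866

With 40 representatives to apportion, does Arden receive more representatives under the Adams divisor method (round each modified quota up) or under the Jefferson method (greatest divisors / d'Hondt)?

Adams: Arden 3, Brisco 5, Carrow 11, Dorne 8, Eskel 8, Farrow 5.
Jefferson: Arden 2, Brisco 5, Carrow 11, Dorne 9, Eskel 8, Farrow 5.
Arden gets 3 under Adams and 2 under Jefferson.

Adams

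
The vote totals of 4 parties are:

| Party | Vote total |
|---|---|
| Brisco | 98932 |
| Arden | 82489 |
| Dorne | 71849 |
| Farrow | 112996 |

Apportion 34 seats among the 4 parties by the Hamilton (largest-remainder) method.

Standard divisor: 366266 ÷ 34 ≈ 10772.529.
Standard quotas: Brisco 9.1837, Arden 7.6573, Dorne 6.6696, Farrow 10.4893.
Lower quotas: Brisco 9, Arden 7, Dorne 6, Farrow 10 (sum 32, leaving 2 seats).
Remainders in descending order: Dorne 0.6696, Arden 0.6573, Farrow 0.4893, Brisco 0.1837.
Largest remainders: Dorne, Arden receive the extra seats.

Brisco 9, Arden 8, Dorne 7, Farrow 10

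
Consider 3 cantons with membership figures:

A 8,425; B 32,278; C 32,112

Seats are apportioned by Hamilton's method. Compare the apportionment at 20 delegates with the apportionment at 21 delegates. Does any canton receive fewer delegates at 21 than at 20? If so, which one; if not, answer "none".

none

At 20 seats: A 2, B 9, C 9.
At 21 seats: A 3, B 9, C 9.
No canton's allocation decreased.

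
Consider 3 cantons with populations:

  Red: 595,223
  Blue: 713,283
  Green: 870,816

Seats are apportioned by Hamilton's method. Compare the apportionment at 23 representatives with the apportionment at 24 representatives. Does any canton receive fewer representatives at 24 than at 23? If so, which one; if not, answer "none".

none

At 23 seats: Red 6, Blue 8, Green 9.
At 24 seats: Red 6, Blue 8, Green 10.
No canton's allocation decreased.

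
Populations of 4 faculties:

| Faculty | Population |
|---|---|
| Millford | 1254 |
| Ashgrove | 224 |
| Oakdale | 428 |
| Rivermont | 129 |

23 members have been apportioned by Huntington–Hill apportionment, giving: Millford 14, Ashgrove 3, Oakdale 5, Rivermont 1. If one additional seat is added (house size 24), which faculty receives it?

Rivermont

Priority for the next seat is population ÷ (√(s·(s+1))).
Priorities: Millford 86.534, Ashgrove 64.663, Oakdale 78.142, Rivermont 91.217.
Highest priority: Rivermont.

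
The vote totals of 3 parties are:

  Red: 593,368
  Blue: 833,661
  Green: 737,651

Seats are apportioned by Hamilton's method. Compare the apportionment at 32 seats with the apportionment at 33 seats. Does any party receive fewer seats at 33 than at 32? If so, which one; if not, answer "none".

At 32 seats: Red 9, Blue 12, Green 11.
At 33 seats: Red 9, Blue 13, Green 11.
No party's allocation decreased.

none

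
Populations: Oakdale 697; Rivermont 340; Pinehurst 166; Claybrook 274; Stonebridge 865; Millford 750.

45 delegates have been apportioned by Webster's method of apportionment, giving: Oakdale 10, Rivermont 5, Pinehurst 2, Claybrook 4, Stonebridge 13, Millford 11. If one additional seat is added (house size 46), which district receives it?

Pinehurst

Priority for the next seat is population ÷ (current seats + 0.5).
Priorities: Oakdale 66.381, Rivermont 61.818, Pinehurst 66.400, Claybrook 60.889, Stonebridge 64.074, Millford 65.217.
Highest priority: Pinehurst.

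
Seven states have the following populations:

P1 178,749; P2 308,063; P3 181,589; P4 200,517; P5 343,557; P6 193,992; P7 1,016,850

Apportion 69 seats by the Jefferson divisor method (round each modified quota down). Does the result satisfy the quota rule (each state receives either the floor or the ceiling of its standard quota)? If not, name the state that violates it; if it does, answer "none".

Standard quotas: P1 5.090, P2 8.772, P3 5.170, P4 5.709, P5 9.782, P6 5.524, P7 28.953.
Jefferson allocation: P1 5, P2 9, P3 5, P4 5, P5 10, P6 5, P7 30.
P7 has quota 28.953 (lower 28, upper 29) but receives 30 — outside the quota interval.

P7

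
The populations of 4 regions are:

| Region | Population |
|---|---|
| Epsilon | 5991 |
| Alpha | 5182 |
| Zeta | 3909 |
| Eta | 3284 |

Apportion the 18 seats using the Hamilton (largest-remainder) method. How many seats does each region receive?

Standard divisor: 18366 ÷ 18 ≈ 1020.333.
Standard quotas: Epsilon 5.8716, Alpha 5.0787, Zeta 3.8311, Eta 3.2186.
Lower quotas: Epsilon 5, Alpha 5, Zeta 3, Eta 3 (sum 16, leaving 2 seats).
Remainders in descending order: Epsilon 0.8716, Zeta 0.8311, Eta 0.2186, Alpha 0.0787.
The surplus seats go to Epsilon, Zeta.

Epsilon 6, Alpha 5, Zeta 4, Eta 3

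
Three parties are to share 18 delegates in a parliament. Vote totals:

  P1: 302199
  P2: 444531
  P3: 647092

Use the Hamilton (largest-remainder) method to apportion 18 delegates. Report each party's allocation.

P1=4; P2=6; P3=8

Total 1393822; standard divisor 1393822/18 ≈ 77434.556.
Standard quotas: P1 3.9026, P2 5.7407, P3 8.3566.
Lower quotas: P1 3, P2 5, P3 8 (sum 16, leaving 2 seats).
Remainders in descending order: P1 0.9026, P2 0.7407, P3 0.3566.
Largest remainders: P1, P2 receive the extra seats.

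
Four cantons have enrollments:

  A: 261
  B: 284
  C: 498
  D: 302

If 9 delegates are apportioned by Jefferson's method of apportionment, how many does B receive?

Standard divisor 1345/9 ≈ 149.444; standard quotas: A 1.746, B 1.900, C 3.332, D 2.021.
Rounding down gives 1, 1, 3, 2 = 7 seats, so the divisor must be adjusted.
With modified divisor 128: modified quotas A 2.039, B 2.219, C 3.891, D 2.359.
Rounding down: A 2, B 2, C 3, D 2 (total 9).
B receives 2.

2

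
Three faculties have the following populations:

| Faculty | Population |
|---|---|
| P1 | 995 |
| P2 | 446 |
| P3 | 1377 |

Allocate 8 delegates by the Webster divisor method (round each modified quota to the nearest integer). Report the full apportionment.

P1: 3, P2: 1, P3: 4

Standard divisor 2818/8 ≈ 352.25; standard quotas: P1 2.825, P2 1.266, P3 3.909.
Rounding to the nearest integer gives P1 3, P2 1, P3 4 — total 8, matching the house size, so no adjustment is needed.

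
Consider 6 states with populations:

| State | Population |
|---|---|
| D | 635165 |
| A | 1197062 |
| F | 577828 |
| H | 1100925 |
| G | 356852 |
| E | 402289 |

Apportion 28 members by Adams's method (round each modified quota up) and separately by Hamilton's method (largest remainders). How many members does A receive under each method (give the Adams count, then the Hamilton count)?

7 and 8

Adams: D 4, A 7, F 4, H 7, G 3, E 3.
Hamilton: D 4, A 8, F 4, H 7, G 2, E 3.
A gets 7 under Adams and 8 under Hamilton.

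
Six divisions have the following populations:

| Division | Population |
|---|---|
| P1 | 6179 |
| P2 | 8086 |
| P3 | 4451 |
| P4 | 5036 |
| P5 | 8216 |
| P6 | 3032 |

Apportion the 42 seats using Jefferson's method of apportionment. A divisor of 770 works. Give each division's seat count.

With modified divisor 770: modified quotas P1 8.025, P2 10.501, P3 5.781, P4 6.540, P5 10.670, P6 3.938.
Rounding down: P1 8, P2 10, P3 5, P4 6, P5 10, P6 3 (total 42).

P1 8; P2 10; P3 5; P4 6; P5 10; P6 3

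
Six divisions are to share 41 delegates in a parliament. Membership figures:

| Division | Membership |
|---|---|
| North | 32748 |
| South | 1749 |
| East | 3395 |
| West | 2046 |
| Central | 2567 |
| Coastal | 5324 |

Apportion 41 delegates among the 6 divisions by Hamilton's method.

Standard divisor: 47829 ÷ 41 ≈ 1166.561.
Standard quotas: North 28.0723, South 1.4993, East 2.9103, West 1.7539, Central 2.2005, Coastal 4.5638.
Lower quotas: North 28, South 1, East 2, West 1, Central 2, Coastal 4 (sum 38, leaving 3 seats).
Remainders in descending order: East 0.9103, West 0.7539, Coastal 0.5638, South 0.4993, Central 0.2005, North 0.0723.
Largest remainders: East, West, Coastal receive the extra seats.

North: 28; South: 1; East: 3; West: 2; Central: 2; Coastal: 5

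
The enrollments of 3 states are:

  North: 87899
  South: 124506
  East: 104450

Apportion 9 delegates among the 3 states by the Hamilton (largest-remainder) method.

Standard divisor: 316855 ÷ 9 ≈ 35206.111.
Standard quotas: North 2.4967, South 3.5365, East 2.9668.
Lower quotas: North 2, South 3, East 2 (sum 7, leaving 2 seats).
Remainders in descending order: East 0.9668, South 0.5365, North 0.4967.
Largest remainders: East, South receive the extra seats.

North 2; South 4; East 3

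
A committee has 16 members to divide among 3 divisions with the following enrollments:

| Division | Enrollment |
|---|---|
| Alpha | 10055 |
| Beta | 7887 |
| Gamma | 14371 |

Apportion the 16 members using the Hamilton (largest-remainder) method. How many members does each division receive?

Alpha 5, Beta 4, Gamma 7

The standard divisor is 32313/16 ≈ 2019.562.
Standard quotas: Alpha 4.9788, Beta 3.9053, Gamma 7.1159.
Lower quotas: Alpha 4, Beta 3, Gamma 7 (sum 14, leaving 2 seats).
Remainders in descending order: Alpha 0.9788, Beta 0.9053, Gamma 0.1159.
Largest remainders: Alpha, Beta receive the extra seats.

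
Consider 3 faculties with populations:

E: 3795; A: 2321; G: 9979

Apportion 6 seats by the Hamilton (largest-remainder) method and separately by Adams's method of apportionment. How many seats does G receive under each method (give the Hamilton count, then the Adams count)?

Hamilton: E 1, A 1, G 4.
Adams: E 2, A 1, G 3.
G gets 4 under Hamilton and 3 under Adams.

4 and 3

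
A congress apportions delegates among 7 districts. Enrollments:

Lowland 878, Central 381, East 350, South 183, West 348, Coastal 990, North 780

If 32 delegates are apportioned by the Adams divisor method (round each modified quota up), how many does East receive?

Standard divisor 3910/32 ≈ 122.188; standard quotas: Lowland 7.186, Central 3.118, East 2.864, South 1.498, West 2.848, Coastal 8.102, North 6.384.
Rounding up gives 8, 4, 3, 2, 3, 9, 7 = 36 seats, so the divisor must be adjusted.
With modified divisor 140: modified quotas Lowland 6.271, Central 2.721, East 2.500, South 1.307, West 2.486, Coastal 7.071, North 5.571.
Rounding up: Lowland 7, Central 3, East 3, South 2, West 3, Coastal 8, North 6 (total 32).
East receives 3.

3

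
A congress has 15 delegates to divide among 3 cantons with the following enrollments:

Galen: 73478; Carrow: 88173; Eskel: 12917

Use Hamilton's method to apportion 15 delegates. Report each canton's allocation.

The standard divisor is 174568/15 ≈ 11637.867.
Standard quotas: Galen 6.3137, Carrow 7.5764, Eskel 1.1099.
Lower quotas: Galen 6, Carrow 7, Eskel 1 (sum 14, leaving 1 seat).
Remainders in descending order: Carrow 0.5764, Galen 0.3137, Eskel 0.1099.
The surplus seat goes to Carrow.

Galen=6, Carrow=8, Eskel=1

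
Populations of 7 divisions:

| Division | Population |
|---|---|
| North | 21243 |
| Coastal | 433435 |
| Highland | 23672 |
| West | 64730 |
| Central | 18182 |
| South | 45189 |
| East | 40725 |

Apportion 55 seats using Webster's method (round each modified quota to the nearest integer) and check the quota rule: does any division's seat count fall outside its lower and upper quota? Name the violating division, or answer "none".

Standard quotas: North 1.805, Coastal 36.835, Highland 2.012, West 5.501, Central 1.545, South 3.840, East 3.461.
Webster allocation: North 2, Coastal 37, Highland 2, West 5, Central 2, South 4, East 3.
Every allocation lies between the lower and upper quota.

none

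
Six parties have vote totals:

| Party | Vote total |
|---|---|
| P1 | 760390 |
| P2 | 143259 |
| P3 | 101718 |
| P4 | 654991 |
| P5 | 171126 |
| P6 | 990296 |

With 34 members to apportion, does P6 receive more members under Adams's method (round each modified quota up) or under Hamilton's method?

Adams: P1 9, P2 2, P3 2, P4 8, P5 2, P6 11.
Hamilton: P1 9, P2 2, P3 1, P4 8, P5 2, P6 12.
P6 gets 11 under Adams and 12 under Hamilton.

Hamilton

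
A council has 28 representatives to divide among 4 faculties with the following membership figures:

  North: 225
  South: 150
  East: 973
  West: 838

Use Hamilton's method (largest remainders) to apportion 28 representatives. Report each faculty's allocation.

North: 3, South: 2, East: 12, West: 11

The standard divisor is 2186/28 ≈ 78.071.
Standard quotas: North 2.882, South 1.921, East 12.463, West 10.734.
Lower quotas: North 2, South 1, East 12, West 10 (sum 25, leaving 3 seats).
Remainders in descending order: South 0.921, North 0.882, West 0.734, East 0.463.
Largest remainders: South, North, West receive the extra seats.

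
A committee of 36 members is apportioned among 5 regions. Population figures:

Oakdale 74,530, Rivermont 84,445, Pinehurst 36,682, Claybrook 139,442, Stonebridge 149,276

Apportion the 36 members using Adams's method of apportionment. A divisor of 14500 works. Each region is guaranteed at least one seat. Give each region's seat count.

Oakdale: 6, Rivermont: 6, Pinehurst: 3, Claybrook: 10, Stonebridge: 11

With modified divisor 14500: modified quotas Oakdale 5.140, Rivermont 5.824, Pinehurst 2.530, Claybrook 9.617, Stonebridge 10.295.
Rounding up: Oakdale 6, Rivermont 6, Pinehurst 3, Claybrook 10, Stonebridge 11 (total 36).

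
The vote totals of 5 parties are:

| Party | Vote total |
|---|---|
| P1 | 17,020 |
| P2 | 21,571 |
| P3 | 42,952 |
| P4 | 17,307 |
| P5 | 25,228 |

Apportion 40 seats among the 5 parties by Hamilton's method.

Total 124078; standard divisor 124078/40 ≈ 3101.95.
Standard quotas: P1 5.4869, P2 6.9540, P3 13.8468, P4 5.5794, P5 8.1329.
Lower quotas: P1 5, P2 6, P3 13, P4 5, P5 8 (sum 37, leaving 3 seats).
Remainders in descending order: P2 0.9540, P3 0.8468, P4 0.5794, P1 0.4869, P5 0.1329.
Largest remainders: P2, P3, P4 receive the extra seats.

P1 5, P2 7, P3 14, P4 6, P5 8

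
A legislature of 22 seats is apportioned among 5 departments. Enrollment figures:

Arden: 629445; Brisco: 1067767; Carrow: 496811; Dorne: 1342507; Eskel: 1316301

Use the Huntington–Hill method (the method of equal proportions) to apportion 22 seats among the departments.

With divisor 222957: modified quotas Arden 2.823, Brisco 4.789, Carrow 2.228, Dorne 6.021, Eskel 5.904.
Geometric-mean thresholds: Arden √(2·3)=2.449, Brisco √(4·5)=4.472, Carrow √(2·3)=2.449, Dorne √(6·7)=6.481, Eskel √(5·6)=5.477.
Each quota rounded against its threshold gives Arden 3, Brisco 5, Carrow 2, Dorne 6, Eskel 6 (total 22).

Arden: 3; Brisco: 5; Carrow: 2; Dorne: 6; Eskel: 6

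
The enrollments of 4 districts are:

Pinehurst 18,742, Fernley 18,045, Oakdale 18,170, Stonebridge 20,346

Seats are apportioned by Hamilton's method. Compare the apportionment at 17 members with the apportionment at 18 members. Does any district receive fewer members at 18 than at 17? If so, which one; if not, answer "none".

At 17 seats: Pinehurst 4, Fernley 4, Oakdale 4, Stonebridge 5.
At 18 seats: Pinehurst 5, Fernley 4, Oakdale 4, Stonebridge 5.
No district's allocation decreased.

none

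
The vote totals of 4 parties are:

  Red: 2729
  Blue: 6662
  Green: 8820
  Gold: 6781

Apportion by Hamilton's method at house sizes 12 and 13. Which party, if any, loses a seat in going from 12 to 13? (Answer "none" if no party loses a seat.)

At 12 seats: Red 2, Blue 3, Green 4, Gold 3.
At 13 seats: Red 1, Blue 3, Green 5, Gold 4.
Red drops from 2 to 1.

Red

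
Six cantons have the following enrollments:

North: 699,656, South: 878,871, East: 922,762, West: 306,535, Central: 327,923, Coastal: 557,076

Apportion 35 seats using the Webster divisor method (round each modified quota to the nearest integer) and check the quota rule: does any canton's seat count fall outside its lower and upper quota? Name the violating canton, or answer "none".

Standard quotas: North 6.631, South 8.330, East 8.746, West 2.905, Central 3.108, Coastal 5.280.
Webster allocation: North 7, South 8, East 9, West 3, Central 3, Coastal 5.
Every allocation lies between the lower and upper quota.

none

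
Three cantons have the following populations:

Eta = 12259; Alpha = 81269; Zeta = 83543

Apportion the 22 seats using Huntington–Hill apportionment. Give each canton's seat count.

With divisor 8266: modified quotas Eta 1.483, Alpha 9.832, Zeta 10.107.
Geometric-mean thresholds: Eta √(1·2)=1.414, Alpha √(9·10)=9.487, Zeta √(10·11)=10.488.
Each quota rounded against its threshold gives Eta 2, Alpha 10, Zeta 10 (total 22).

Eta 2; Alpha 10; Zeta 10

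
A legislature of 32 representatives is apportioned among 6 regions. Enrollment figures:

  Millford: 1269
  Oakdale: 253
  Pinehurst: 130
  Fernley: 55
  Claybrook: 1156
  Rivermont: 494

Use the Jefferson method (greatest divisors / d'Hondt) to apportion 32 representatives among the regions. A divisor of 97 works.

Millford=13, Oakdale=2, Pinehurst=1, Fernley=0, Claybrook=11, Rivermont=5

With modified divisor 97: modified quotas Millford 13.082, Oakdale 2.608, Pinehurst 1.340, Fernley 0.567, Claybrook 11.918, Rivermont 5.093.
Rounding down: Millford 13, Oakdale 2, Pinehurst 1, Fernley 0, Claybrook 11, Rivermont 5 (total 32).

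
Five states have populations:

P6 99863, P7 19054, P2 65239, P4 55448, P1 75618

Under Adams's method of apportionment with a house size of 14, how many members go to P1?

3

Standard divisor 315222/14 ≈ 22515.857; standard quotas: P6 4.435, P7 0.846, P2 2.897, P4 2.463, P1 3.358.
Rounding up gives 5, 1, 3, 3, 4 = 16 seats, so the divisor must be adjusted.
With modified divisor 26500: modified quotas P6 3.768, P7 0.719, P2 2.462, P4 2.092, P1 2.854.
Rounding up: P6 4, P7 1, P2 3, P4 3, P1 3 (total 14).
P1 receives 3.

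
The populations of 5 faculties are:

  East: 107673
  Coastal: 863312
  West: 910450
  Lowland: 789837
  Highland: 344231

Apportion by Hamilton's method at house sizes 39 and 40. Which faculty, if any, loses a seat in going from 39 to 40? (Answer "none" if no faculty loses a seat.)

At 39 seats: East 1, Coastal 11, West 12, Lowland 10, Highland 5.
At 40 seats: East 1, Coastal 11, West 12, Lowland 11, Highland 5.
No faculty's allocation decreased.

none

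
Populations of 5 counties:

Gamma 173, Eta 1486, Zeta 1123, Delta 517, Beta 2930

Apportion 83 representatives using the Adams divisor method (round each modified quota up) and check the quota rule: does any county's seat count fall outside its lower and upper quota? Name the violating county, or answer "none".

Standard quotas: Gamma 2.305, Eta 19.801, Zeta 14.964, Delta 6.889, Beta 39.042.
Adams allocation: Gamma 3, Eta 20, Zeta 15, Delta 7, Beta 38.
Beta has quota 39.042 (lower 39, upper 40) but receives 38 — outside the quota interval.

Beta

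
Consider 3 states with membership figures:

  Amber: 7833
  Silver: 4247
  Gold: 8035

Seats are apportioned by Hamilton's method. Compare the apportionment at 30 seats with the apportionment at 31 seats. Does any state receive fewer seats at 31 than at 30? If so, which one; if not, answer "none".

At 30 seats: Amber 12, Silver 6, Gold 12.
At 31 seats: Amber 12, Silver 7, Gold 12.
No state's allocation decreased.

none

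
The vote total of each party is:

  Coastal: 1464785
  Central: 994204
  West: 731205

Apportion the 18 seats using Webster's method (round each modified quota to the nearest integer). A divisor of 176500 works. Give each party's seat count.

Coastal=8, Central=6, West=4

With modified divisor 176500: modified quotas Coastal 8.299, Central 5.633, West 4.143.
Rounding to the nearest integer: Coastal 8, Central 6, West 4 (total 18).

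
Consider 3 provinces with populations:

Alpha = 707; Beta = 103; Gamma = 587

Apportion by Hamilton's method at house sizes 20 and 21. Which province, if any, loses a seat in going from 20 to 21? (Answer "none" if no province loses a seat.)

At 20 seats: Alpha 10, Beta 2, Gamma 8.
At 21 seats: Alpha 11, Beta 1, Gamma 9.
Beta drops from 2 to 1.

Beta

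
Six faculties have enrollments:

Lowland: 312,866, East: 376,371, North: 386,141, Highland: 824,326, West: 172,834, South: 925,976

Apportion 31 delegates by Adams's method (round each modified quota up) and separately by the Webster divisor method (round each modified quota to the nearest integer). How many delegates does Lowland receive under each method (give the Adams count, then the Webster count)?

4 and 3

Adams: Lowland 4, East 4, North 4, Highland 8, West 2, South 9.
Webster: Lowland 3, East 4, North 4, Highland 8, West 2, South 10.
Lowland gets 4 under Adams and 3 under Webster.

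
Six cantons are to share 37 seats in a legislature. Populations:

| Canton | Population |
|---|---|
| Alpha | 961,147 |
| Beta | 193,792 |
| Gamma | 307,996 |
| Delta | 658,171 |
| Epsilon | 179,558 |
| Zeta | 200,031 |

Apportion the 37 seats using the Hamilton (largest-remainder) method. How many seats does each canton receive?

Total 2500695; standard divisor 2500695/37 ≈ 67586.351.
Standard quotas: Alpha 14.2210, Beta 2.8673, Gamma 4.5571, Delta 9.7382, Epsilon 2.6567, Zeta 2.9596.
Lower quotas: Alpha 14, Beta 2, Gamma 4, Delta 9, Epsilon 2, Zeta 2 (sum 33, leaving 4 seats).
Remainders in descending order: Zeta 0.9596, Beta 0.8673, Delta 0.7382, Epsilon 0.6567, Gamma 0.5571, Alpha 0.2210.
The surplus seats go to Zeta, Beta, Delta, Epsilon.

Alpha 14, Beta 3, Gamma 4, Delta 10, Epsilon 3, Zeta 3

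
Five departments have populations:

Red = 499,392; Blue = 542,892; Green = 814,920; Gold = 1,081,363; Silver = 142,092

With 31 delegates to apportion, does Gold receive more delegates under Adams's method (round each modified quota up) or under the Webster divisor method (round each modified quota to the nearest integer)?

Webster

Adams: Red 5, Blue 6, Green 8, Gold 10, Silver 2.
Webster: Red 5, Blue 6, Green 8, Gold 11, Silver 1.
Gold gets 10 under Adams and 11 under Webster.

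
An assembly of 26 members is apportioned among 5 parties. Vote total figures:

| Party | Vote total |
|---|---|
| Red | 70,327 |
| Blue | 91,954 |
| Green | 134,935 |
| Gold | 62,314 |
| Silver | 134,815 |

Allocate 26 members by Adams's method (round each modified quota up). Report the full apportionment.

Red 4, Blue 5, Green 7, Gold 3, Silver 7

Standard divisor 494345/26 ≈ 19013.269; standard quotas: Red 3.699, Blue 4.836, Green 7.097, Gold 3.277, Silver 7.091.
Rounding up gives 4, 5, 8, 4, 8 = 29 seats, so the divisor must be adjusted.
With modified divisor 21600: modified quotas Red 3.256, Blue 4.257, Green 6.247, Gold 2.885, Silver 6.241.
Rounding up: Red 4, Blue 5, Green 7, Gold 3, Silver 7 (total 26).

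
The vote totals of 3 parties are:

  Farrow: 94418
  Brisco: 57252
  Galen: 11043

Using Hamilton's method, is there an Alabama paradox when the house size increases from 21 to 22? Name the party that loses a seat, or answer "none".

At 21 seats: Farrow 12, Brisco 7, Galen 2.
At 22 seats: Farrow 13, Brisco 8, Galen 1.
Galen drops from 2 to 1.

Galen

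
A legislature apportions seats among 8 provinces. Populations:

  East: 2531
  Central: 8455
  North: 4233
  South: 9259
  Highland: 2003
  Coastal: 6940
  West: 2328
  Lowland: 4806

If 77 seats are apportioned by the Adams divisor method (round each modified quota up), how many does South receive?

Standard divisor 40555/77 ≈ 526.688; standard quotas: East 4.805, Central 16.053, North 8.037, South 17.580, Highland 3.803, Coastal 13.177, West 4.420, Lowland 9.125.
Rounding up gives 5, 17, 9, 18, 4, 14, 5, 10 = 82 seats, so the divisor must be adjusted.
With modified divisor 550: modified quotas East 4.602, Central 15.373, North 7.696, South 16.835, Highland 3.642, Coastal 12.618, West 4.233, Lowland 8.738.
Rounding up: East 5, Central 16, North 8, South 17, Highland 4, Coastal 13, West 5, Lowland 9 (total 77).
South receives 17.

17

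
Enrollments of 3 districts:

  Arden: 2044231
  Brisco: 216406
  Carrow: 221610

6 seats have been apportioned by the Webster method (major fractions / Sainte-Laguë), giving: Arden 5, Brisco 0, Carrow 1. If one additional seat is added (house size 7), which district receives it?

Brisco

Priority for the next seat is population ÷ (current seats + 0.5).
Priorities: Arden 371678.364, Brisco 432812.000, Carrow 147740.000.
Highest priority: Brisco.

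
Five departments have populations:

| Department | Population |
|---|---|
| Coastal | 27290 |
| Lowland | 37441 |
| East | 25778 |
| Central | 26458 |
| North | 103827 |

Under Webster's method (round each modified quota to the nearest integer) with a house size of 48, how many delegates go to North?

Standard divisor 220794/48 ≈ 4599.875; standard quotas: Coastal 5.933, Lowland 8.140, East 5.604, Central 5.752, North 22.572.
Rounding to the nearest integer gives 6, 8, 6, 6, 23 = 49 seats, so the divisor must be adjusted.
With modified divisor 4650: modified quotas Coastal 5.869, Lowland 8.052, East 5.544, Central 5.690, North 22.328.
Rounding to the nearest integer: Coastal 6, Lowland 8, East 6, Central 6, North 22 (total 48).
North receives 22.

22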